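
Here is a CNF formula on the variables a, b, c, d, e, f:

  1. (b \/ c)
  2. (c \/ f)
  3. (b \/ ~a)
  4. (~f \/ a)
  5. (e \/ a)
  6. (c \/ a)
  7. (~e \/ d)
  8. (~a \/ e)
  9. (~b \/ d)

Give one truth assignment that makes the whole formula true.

a=0, b=0, c=1, d=1, e=1, f=0

Pure literal: c appears only positively; assign c = True.
d occurs only positively in the remaining clauses — set d = True.
Branch on a: take a = False.
  then f is forced to False.
  then e is forced to True.
b is now unconstrained; take b = False.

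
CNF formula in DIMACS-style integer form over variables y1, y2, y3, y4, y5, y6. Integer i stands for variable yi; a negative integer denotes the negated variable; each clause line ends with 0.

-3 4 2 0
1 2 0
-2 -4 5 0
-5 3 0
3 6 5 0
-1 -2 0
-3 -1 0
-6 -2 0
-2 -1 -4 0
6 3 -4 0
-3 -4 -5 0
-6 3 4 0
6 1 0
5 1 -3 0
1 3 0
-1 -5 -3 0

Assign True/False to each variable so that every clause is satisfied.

Branch on y1: take y1 = True.
  then y2 is forced to False.
  then y3 is forced to False.
  then y5 is forced to False.
  then y6 is forced to True.
  then y4 is forced to True.

y1=T, y2=F, y3=F, y4=T, y5=F, y6=T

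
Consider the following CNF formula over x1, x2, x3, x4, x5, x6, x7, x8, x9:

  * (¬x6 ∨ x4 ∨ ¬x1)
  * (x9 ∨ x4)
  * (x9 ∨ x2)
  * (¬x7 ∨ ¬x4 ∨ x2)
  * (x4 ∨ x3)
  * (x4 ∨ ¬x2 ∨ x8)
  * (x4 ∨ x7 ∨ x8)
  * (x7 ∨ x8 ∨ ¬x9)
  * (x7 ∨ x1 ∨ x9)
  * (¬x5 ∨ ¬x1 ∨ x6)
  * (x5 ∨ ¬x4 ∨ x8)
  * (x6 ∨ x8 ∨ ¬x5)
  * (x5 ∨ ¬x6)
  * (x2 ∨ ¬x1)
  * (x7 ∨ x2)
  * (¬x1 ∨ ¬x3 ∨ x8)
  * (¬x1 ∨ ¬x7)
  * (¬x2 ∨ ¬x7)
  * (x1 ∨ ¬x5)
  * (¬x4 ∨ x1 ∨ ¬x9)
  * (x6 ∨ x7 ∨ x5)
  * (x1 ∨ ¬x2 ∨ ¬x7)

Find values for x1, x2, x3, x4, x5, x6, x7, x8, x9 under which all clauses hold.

x1=T, x2=T, x3=F, x4=T, x5=T, x6=T, x7=F, x8=T, x9=T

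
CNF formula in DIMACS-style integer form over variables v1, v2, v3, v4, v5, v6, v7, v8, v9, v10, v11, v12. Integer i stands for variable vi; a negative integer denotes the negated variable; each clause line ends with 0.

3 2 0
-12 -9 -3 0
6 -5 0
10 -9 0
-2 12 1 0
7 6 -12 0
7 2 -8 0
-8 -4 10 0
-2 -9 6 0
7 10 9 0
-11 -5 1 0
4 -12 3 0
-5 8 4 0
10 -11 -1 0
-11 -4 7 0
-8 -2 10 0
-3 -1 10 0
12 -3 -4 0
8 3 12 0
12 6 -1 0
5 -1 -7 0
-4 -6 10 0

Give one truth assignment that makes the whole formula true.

Pure literal: v10 appears only positively; assign v10 = True.
Pure literal: v11 appears only negated; assign v11 = False.
Try v1 = False.
Try v2 = False.
  then v3 is forced to True.
For the remaining variables, v4 = False, v5 = False, v6 = False, v7 = False, v8 = False, v9 = True, v12 = False works.

v1=F, v2=F, v3=T, v4=F, v5=F, v6=F, v7=F, v8=F, v9=T, v10=T, v11=F, v12=F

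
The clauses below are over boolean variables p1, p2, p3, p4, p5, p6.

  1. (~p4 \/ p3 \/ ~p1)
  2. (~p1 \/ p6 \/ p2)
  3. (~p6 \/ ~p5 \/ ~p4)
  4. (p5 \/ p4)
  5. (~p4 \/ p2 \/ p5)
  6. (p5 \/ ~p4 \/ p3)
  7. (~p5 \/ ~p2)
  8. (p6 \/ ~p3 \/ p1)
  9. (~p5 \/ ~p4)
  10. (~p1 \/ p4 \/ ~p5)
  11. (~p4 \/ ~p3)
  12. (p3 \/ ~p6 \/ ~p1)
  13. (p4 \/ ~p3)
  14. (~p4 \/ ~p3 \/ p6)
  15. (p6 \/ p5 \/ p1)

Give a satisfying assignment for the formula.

p1 = F, p2 = F, p3 = F, p4 = F, p5 = T, p6 = F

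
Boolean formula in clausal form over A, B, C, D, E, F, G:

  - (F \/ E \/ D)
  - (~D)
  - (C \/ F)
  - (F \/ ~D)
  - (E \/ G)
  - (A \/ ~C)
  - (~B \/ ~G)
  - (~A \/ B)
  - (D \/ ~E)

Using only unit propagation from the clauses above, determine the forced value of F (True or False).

True

(~D) is a unit clause: D = False.
(~E \/ D): since D = False, the clause reduces to (~E). E = False.
(D \/ E \/ F) with D = False, E = False leaves only F, so F = True.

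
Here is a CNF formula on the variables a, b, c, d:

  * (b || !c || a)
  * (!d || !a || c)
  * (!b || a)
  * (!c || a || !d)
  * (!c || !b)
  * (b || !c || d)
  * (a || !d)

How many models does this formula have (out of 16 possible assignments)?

The models are:
  a=0 b=0 c=0 d=0
  a=1 b=0 c=0 d=0
  a=1 b=0 c=1 d=1
  a=1 b=1 c=0 d=0
That's 4 in total.

4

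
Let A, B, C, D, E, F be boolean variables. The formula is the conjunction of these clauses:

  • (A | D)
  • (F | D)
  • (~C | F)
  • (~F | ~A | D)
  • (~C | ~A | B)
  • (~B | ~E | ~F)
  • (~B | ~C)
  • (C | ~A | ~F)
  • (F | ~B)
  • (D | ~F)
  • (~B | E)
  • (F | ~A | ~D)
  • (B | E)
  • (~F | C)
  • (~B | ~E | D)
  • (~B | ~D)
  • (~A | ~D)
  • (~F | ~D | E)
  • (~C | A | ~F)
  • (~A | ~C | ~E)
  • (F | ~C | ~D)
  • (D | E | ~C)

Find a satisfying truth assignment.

Try A = False.
  then D is forced to True.
  then B is forced to False.
  then E is forced to True.
Set C = False and propagate.
  then F is forced to False.
Check each clause:
  1. (A | D) — D is true.
  2. (D | F) — D is true.
  3. (F | ~C) — ~C is true.
  4. (D | ~A | ~F) — ~F is true.
  5. (~C | B | ~A) — ~C is true.
  6. (~B | ~F | ~E) — ~F is true.
  7. (~B | ~C) — ~C is true.
  8. (~A | ~F | C) — ~F is true.
  9. (F | ~B) — ~B is true.
  10. (~F | D) — ~F is true.
  11. (E | ~B) — E is true.
  12. (F | ~D | ~A) — ~A is true.
  13. (E | B) — E is true.
  14. (C | ~F) — ~F is true.
  15. (D | ~E | ~B) — D is true.
  16. (~B | ~D) — ~B is true.
  17. (~A | ~D) — ~A is true.
  18. (~D | ~F | E) — ~F is true.
  19. (A | ~C | ~F) — ~F is true.
  20. (~A | ~C | ~E) — ~C is true.
  21. (~C | ~D | F) — ~C is true.
  22. (D | ~C | E) — ~C is true.

A=False, B=False, C=False, D=True, E=True, F=False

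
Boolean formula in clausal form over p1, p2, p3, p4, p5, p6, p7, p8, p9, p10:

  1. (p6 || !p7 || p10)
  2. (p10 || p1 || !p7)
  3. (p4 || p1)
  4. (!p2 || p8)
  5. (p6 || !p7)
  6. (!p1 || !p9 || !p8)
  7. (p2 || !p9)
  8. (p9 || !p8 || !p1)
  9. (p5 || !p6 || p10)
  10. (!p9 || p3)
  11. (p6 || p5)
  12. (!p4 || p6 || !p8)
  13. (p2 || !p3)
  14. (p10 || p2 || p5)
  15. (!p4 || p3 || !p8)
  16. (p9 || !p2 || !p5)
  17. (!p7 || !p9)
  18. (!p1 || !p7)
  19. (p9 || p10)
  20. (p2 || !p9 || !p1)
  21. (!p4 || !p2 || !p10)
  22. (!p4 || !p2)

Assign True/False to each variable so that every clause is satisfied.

Pure literal: p7 appears only negated; assign p7 = False.
Set p1 = False and propagate.
  then p4 is forced to True.
  then p2 is forced to False.
  then p9 is forced to False.
  then p3 is forced to False.
  then p8 is forced to False.
  then p10 is forced to True.
Set p5 = True and propagate.
p6 is now unconstrained; take p6 = False.

p1=False  p2=False  p3=False  p4=True  p5=True  p6=False  p7=False  p8=False  p9=False  p10=True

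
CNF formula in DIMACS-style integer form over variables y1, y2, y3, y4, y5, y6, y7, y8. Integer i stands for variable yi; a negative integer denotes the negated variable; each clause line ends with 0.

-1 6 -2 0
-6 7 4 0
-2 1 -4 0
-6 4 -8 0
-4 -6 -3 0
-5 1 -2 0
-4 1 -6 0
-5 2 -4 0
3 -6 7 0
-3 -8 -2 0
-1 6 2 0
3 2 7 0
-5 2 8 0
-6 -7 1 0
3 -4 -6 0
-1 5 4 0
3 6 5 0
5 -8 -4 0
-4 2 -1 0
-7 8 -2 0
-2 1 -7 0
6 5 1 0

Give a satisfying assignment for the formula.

y1=False, y2=False, y3=False, y4=False, y5=True, y6=False, y7=True, y8=True

Check each clause:
  1. (~y1 | y6 | ~y2) — ~y1 is true.
  2. (~y6 | y7 | y4) — ~y6 is true.
  3. (~y2 | y1 | ~y4) — ~y4 is true.
  4. (~y6 | y4 | ~y8) — ~y6 is true.
  5. (~y3 | ~y4 | ~y6) — ~y6 is true.
  6. (~y5 | ~y2 | y1) — ~y2 is true.
  7. (~y4 | ~y6 | y1) — ~y6 is true.
  8. (~y5 | y2 | ~y4) — ~y4 is true.
  9. (y3 | y7 | ~y6) — ~y6 is true.
  10. (~y8 | ~y2 | ~y3) — ~y3 is true.
  11. (y2 | y6 | ~y1) — ~y1 is true.
  12. (y7 | y3 | y2) — y7 is true.
  13. (y2 | y8 | ~y5) — y8 is true.
  14. (~y6 | y1 | ~y7) — ~y6 is true.
  15. (~y4 | y3 | ~y6) — ~y6 is true.
  16. (y4 | ~y1 | y5) — y5 is true.
  17. (y5 | y6 | y3) — y5 is true.
  18. (y5 | ~y8 | ~y4) — ~y4 is true.
  19. (~y1 | ~y4 | y2) — ~y4 is true.
  20. (~y2 | y8 | ~y7) — y8 is true.
  21. (~y7 | y1 | ~y2) — ~y2 is true.
  22. (y6 | y5 | y1) — y5 is true.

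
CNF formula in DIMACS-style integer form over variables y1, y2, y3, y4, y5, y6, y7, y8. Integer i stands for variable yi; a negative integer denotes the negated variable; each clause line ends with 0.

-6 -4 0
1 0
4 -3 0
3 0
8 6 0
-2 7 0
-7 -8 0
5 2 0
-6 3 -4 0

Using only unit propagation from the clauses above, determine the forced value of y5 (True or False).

Unit clause (y1) sets y1 = True.
(y3) stands alone — y3 = True.
In (!y3 || y4), !y3 is now false; y4 must hold, so y4 = True.
In (!y6 || !y4), !y4 is now false; !y6 must hold, so y6 = False.
(y8 || y6): since y6 = False, the clause reduces to (y8). y8 = True.
From (!y8 || !y7) and y8 = True: y7 = False.
(y7 || !y2): since y7 = False, the clause reduces to (!y2). y2 = False.
(y2 || y5): since y2 = False, the clause reduces to (y5). y5 = True.

True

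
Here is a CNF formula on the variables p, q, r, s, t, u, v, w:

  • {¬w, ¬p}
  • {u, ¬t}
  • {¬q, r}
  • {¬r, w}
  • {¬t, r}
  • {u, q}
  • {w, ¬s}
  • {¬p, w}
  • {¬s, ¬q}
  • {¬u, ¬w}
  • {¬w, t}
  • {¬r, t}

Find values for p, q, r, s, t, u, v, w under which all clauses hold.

p=False  q=False  r=False  s=False  t=False  u=True  v=True  w=False

p occurs only negated in the remaining clauses — set p = False.
s occurs only negated in the remaining clauses — set s = False.
Try q = False.
  then u is forced to True.
  then w is forced to False.
  then r is forced to False.
  then t is forced to False.
v is now unconstrained; take v = True.
Every clause has at least one true literal under this assignment.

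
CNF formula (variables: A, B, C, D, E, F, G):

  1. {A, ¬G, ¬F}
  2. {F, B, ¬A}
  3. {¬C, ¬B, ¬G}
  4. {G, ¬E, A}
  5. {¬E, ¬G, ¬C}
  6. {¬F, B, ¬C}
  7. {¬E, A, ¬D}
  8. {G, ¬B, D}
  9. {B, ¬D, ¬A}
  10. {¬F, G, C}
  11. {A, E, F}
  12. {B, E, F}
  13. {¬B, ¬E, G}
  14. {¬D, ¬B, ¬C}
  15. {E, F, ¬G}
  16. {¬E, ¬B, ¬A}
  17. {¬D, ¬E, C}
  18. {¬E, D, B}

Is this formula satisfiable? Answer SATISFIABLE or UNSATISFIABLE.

SATISFIABLE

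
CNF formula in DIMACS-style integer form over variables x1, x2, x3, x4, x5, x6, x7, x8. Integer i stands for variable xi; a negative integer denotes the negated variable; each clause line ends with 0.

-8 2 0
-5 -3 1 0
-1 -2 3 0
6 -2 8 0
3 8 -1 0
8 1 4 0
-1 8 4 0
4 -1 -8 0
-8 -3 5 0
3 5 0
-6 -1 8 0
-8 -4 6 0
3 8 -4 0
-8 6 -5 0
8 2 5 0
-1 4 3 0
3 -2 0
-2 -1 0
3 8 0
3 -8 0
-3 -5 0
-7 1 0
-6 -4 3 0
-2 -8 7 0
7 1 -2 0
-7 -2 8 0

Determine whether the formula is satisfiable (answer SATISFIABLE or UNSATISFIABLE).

UNSATISFIABLE

x8 = True:
  propagation gives x2=True, x3=True, x5=True; an empty clause results — contradiction.
x8 = False:
  propagation gives x3=True, x5=False, x2=True, x6=True; an empty clause results — contradiction.
Every branch closes, so no satisfying assignment exists.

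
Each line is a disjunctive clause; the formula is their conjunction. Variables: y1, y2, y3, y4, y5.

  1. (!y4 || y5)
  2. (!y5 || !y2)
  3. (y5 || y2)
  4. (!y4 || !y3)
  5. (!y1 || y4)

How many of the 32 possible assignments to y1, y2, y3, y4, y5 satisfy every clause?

The models are:
  y1=0 y2=0 y3=0 y4=0 y5=1
  y1=0 y2=0 y3=0 y4=1 y5=1
  y1=0 y2=0 y3=1 y4=0 y5=1
  y1=0 y2=1 y3=0 y4=0 y5=0
  y1=0 y2=1 y3=1 y4=0 y5=0
  y1=1 y2=0 y3=0 y4=1 y5=1
That's 6 in total.

6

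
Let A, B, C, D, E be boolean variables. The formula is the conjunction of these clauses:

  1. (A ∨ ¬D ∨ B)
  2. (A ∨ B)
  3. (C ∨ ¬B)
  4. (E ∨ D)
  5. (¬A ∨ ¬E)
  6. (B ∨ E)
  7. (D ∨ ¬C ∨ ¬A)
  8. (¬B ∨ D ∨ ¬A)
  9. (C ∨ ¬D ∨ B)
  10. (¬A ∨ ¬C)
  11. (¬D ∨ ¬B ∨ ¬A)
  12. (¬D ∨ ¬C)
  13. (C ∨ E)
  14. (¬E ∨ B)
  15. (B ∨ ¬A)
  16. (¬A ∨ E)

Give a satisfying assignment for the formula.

Branch on A: take A = False.
  then B is forced to True.
  then C is forced to True.
  then D is forced to False.
  then E is forced to True.

A=F, B=T, C=T, D=F, E=T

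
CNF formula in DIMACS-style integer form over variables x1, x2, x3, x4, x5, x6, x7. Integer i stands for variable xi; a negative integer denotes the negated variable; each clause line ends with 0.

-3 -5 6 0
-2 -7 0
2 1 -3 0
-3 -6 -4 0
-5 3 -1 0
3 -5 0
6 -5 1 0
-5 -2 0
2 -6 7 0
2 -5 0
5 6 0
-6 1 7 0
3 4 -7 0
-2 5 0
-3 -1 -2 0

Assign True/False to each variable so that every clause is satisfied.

Try x1 = True.
Set x2 = False and propagate.
  then x5 is forced to False.
  then x6 is forced to True.
  then x7 is forced to True.
For the remaining variables, x3 = False, x4 = True works.
Every clause has at least one true literal under this assignment.

x1=T, x2=F, x3=F, x4=T, x5=F, x6=T, x7=T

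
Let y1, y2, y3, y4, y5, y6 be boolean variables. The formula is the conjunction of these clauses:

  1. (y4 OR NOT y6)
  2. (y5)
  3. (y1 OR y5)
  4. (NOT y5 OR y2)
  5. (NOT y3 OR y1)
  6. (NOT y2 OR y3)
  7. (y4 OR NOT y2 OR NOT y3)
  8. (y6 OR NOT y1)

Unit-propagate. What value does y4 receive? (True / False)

True

(y5) is a unit clause: y5 = True.
(NOT y5 OR y2): since y5 = True, the clause reduces to (y2). y2 = True.
In (NOT y2 OR y3), NOT y2 is now false; y3 must hold, so y3 = True.
(NOT y3 OR y1): since y3 = True, the clause reduces to (y1). y1 = True.
(y4 OR NOT y3 OR NOT y2) with y3 = True, y2 = True leaves only y4, so y4 = True.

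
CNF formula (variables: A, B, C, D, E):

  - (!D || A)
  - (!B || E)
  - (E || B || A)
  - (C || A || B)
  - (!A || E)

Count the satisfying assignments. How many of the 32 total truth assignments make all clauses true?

11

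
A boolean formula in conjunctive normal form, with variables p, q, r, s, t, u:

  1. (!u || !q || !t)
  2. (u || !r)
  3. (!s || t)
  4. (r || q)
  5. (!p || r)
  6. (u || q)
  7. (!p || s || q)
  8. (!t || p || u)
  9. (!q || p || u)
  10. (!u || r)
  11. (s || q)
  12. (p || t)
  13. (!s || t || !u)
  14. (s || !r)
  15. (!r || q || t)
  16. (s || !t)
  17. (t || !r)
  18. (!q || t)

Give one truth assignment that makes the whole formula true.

Try p = False.
  then t is forced to True.
  then u is forced to True.
  then q is forced to False.
  then r is forced to True.
  then s is forced to True.
Every clause has at least one true literal under this assignment.

p = False, q = False, r = True, s = True, t = True, u = True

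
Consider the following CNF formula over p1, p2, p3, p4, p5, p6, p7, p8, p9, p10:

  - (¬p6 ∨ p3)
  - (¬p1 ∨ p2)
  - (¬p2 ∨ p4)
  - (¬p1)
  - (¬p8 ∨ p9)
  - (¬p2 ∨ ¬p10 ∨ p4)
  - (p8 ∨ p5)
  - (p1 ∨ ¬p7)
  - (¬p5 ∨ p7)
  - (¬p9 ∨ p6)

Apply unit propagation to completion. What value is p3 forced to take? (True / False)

True

Unit clause (¬p1) sets p1 = False.
From (¬p7 ∨ p1) and p1 = False: p7 = False.
(p7 ∨ ¬p5) with p7 = False leaves only ¬p5, so p5 = False.
(p5 ∨ p8) with p5 = False leaves only p8, so p8 = True.
(p9 ∨ ¬p8): since p8 = True, the clause reduces to (p9). p9 = True.
(p6 ∨ ¬p9) with p9 = True leaves only p6, so p6 = True.
From (¬p6 ∨ p3) and p6 = True: p3 = True.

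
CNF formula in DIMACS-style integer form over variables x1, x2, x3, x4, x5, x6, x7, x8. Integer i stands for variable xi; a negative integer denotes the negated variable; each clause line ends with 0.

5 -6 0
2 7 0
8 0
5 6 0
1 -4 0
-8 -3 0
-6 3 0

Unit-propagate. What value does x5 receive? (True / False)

True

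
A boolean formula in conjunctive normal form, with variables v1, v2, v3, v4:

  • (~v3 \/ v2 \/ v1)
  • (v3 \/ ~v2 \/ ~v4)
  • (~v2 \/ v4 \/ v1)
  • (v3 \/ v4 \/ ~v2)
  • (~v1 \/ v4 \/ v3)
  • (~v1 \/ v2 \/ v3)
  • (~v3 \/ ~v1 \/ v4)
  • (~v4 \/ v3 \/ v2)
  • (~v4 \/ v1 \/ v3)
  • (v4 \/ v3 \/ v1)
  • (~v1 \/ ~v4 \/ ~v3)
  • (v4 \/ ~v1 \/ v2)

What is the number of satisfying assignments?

The models are:
  v1=F v2=T v3=T v4=T
Count: 1.

1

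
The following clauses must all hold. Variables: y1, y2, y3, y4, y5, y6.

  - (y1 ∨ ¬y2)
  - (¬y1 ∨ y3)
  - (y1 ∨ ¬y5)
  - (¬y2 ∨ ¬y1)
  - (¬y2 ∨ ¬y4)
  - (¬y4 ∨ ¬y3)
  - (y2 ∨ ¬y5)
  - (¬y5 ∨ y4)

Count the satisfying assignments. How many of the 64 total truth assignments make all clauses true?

8

The models are:
  y1=F y2=F y3=F y4=F y5=F y6=F
  y1=F y2=F y3=F y4=F y5=F y6=T
  y1=F y2=F y3=F y4=T y5=F y6=F
  y1=F y2=F y3=F y4=T y5=F y6=T
  y1=F y2=F y3=T y4=F y5=F y6=F
  y1=F y2=F y3=T y4=F y5=F y6=T
  y1=T y2=F y3=T y4=F y5=F y6=F
  y1=T y2=F y3=T y4=F y5=F y6=T
That's 8 in total.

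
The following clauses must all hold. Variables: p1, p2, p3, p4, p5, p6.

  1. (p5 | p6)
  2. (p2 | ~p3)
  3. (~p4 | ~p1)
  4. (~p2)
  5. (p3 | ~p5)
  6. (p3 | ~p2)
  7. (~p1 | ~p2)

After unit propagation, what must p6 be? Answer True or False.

True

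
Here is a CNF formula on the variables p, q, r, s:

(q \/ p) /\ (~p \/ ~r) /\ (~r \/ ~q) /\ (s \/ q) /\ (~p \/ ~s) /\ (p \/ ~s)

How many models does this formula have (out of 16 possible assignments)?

2

The models are:
  p=F q=T r=F s=F
  p=T q=T r=F s=F
That's 2 in total.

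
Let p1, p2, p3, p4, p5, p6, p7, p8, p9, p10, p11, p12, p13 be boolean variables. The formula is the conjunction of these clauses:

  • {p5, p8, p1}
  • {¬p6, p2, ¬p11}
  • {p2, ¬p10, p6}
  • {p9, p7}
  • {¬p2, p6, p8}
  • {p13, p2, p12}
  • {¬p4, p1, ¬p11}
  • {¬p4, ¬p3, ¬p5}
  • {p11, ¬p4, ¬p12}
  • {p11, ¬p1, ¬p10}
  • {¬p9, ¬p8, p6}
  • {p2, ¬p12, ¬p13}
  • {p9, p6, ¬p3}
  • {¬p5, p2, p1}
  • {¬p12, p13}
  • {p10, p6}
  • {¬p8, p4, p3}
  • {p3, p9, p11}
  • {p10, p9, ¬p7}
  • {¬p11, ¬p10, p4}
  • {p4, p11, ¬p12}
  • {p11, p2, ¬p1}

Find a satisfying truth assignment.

p1=T, p2=T, p3=F, p4=T, p5=T, p6=T, p7=F, p8=T, p9=T, p10=F, p11=F, p12=F, p13=F

Set p1 = True and propagate.
The remaining clauses are satisfied by p2 = True, p3 = False, p4 = True, p5 = True, p6 = True, p7 = False, p8 = True, p9 = True, p10 = False, p11 = False, p12 = False, p13 = False.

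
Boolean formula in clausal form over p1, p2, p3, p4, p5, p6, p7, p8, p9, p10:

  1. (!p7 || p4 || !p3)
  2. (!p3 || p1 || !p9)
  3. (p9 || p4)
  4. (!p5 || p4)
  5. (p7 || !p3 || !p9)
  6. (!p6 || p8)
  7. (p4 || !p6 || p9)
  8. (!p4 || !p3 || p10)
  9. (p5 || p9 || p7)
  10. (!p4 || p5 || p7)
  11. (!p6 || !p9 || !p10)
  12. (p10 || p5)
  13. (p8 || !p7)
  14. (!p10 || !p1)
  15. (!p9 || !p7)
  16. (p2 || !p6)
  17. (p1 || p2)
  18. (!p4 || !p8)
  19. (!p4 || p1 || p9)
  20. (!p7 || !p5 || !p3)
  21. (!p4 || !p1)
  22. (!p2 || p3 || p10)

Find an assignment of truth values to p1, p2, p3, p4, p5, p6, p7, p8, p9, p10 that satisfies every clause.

p1=False, p2=True, p3=False, p4=True, p5=True, p6=False, p7=False, p8=False, p9=True, p10=True

Check each clause:
  1. (!p7 || !p3 || p4) — !p7 is true.
  2. (p1 || !p3 || !p9) — !p3 is true.
  3. (p4 || p9) — p9 is true.
  4. (!p5 || p4) — p4 is true.
  5. (!p3 || !p9 || p7) — !p3 is true.
  6. (p8 || !p6) — !p6 is true.
  7. (p4 || p9 || !p6) — p9 is true.
  8. (p10 || !p3 || !p4) — p10 is true.
  9. (p7 || p5 || p9) — p9 is true.
  10. (!p4 || p5 || p7) — p5 is true.
  11. (!p10 || !p6 || !p9) — !p6 is true.
  12. (p5 || p10) — p10 is true.
  13. (p8 || !p7) — !p7 is true.
  14. (!p1 || !p10) — !p1 is true.
  15. (!p7 || !p9) — !p7 is true.
  16. (p2 || !p6) — !p6 is true.
  17. (p1 || p2) — p2 is true.
  18. (!p8 || !p4) — !p8 is true.
  19. (!p4 || p1 || p9) — p9 is true.
  20. (!p7 || !p5 || !p3) — !p7 is true.
  21. (!p4 || !p1) — !p1 is true.
  22. (!p2 || p3 || p10) — p10 is true.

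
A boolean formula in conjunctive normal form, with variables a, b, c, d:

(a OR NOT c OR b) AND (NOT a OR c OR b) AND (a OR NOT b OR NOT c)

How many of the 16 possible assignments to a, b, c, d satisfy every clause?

Split on a, then b.
  a=T, b=T: remaining (c,d) ∈ {(F,F); (F,T); (T,F); (T,T)} — 4.
  a=T, b=F: remaining (c,d) ∈ {(T,F); (T,T)} — 2.
  a=F, b=T: remaining (c,d) ∈ {(F,F); (F,T)} — 2.
  a=F, b=F: remaining (c,d) ∈ {(F,F); (F,T)} — 2.
Total: 4 + 2 + 2 + 2 = 10.

10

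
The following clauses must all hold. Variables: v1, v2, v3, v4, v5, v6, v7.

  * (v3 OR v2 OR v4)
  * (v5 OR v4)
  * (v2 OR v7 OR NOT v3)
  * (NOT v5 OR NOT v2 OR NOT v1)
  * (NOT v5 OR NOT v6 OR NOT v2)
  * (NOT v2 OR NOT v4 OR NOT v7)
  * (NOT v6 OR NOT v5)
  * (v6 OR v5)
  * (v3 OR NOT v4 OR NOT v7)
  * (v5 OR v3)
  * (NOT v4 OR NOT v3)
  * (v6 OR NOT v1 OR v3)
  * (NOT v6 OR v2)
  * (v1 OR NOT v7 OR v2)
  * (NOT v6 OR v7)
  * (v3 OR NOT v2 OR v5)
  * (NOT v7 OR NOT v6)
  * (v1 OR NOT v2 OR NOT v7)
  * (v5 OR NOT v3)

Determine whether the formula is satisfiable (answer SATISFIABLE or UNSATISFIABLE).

SATISFIABLE

Set v1 = True and propagate.
Set v2 = False and propagate.
  then v6 is forced to False.
  then v5 is forced to True.
  then v3 is forced to True.
  then v7 is forced to True.
  then v4 is forced to False.
Every clause has at least one true literal under this assignment.
So v1=T, v2=F, v3=T, v4=F, v5=T, v6=F, v7=T is a satisfying assignment.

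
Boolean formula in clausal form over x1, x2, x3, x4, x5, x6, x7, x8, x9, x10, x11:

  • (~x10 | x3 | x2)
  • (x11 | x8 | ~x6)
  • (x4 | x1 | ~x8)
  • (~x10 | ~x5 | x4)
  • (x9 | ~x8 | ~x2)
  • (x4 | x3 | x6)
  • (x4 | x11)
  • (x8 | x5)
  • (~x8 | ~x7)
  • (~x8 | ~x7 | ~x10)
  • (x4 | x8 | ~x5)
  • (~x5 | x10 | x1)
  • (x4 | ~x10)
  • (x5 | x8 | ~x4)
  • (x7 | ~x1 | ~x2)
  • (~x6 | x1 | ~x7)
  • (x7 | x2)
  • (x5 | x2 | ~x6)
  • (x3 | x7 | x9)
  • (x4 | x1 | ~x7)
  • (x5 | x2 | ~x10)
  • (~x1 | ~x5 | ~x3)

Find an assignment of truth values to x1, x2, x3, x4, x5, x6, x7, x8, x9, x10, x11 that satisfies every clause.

Pure literal: x9 appears only positively; assign x9 = True.
Try x1 = True.
Branch on x2: take x2 = True.
  then x7 is forced to True.
  then x8 is forced to False.
  then x5 is forced to True.
  then x4 is forced to True.
  then x3 is forced to False.
Branch on x6: take x6 = False.
x10, x11 are now unconstrained; take x10 = True, x11 = False.
Check each clause:
  1. (~x10 | x2 | x3) — x2 is true.
  2. (~x6 | x11 | x8) — ~x6 is true.
  3. (x4 | x1 | ~x8) — ~x8 is true.
  4. (~x10 | x4 | ~x5) — x4 is true.
  5. (~x2 | ~x8 | x9) — ~x8 is true.
  6. (x3 | x4 | x6) — x4 is true.
  7. (x11 | x4) — x4 is true.
  8. (x8 | x5) — x5 is true.
  9. (~x8 | ~x7) — ~x8 is true.
  10. (~x10 | ~x8 | ~x7) — ~x8 is true.
  11. (~x5 | x4 | x8) — x4 is true.
  12. (x10 | x1 | ~x5) — x1 is true.
  13. (x4 | ~x10) — x4 is true.
  14. (x8 | x5 | ~x4) — x5 is true.
  15. (~x1 | x7 | ~x2) — x7 is true.
  16. (x1 | ~x6 | ~x7) — ~x6 is true.
  17. (x2 | x7) — x2 is true.
  18. (x2 | ~x6 | x5) — ~x6 is true.
  19. (x3 | x9 | x7) — x9 is true.
  20. (~x7 | x1 | x4) — x4 is true.
  21. (~x10 | x2 | x5) — x2 is true.
  22. (~x1 | ~x3 | ~x5) — ~x3 is true.

x1=T, x2=T, x3=F, x4=T, x5=T, x6=F, x7=T, x8=F, x9=T, x10=T, x11=F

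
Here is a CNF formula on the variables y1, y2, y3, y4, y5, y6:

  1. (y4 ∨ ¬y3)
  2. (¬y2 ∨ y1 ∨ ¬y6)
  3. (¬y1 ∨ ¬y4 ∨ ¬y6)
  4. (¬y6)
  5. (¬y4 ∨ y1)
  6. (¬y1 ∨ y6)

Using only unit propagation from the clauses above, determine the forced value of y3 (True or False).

(¬y6) is a unit clause: y6 = False.
In (y6 ∨ ¬y1), y6 is now false; ¬y1 must hold, so y1 = False.
(y1 ∨ ¬y4): since y1 = False, the clause reduces to (¬y4). y4 = False.
(y4 ∨ ¬y3): since y4 = False, the clause reduces to (¬y3). y3 = False.

False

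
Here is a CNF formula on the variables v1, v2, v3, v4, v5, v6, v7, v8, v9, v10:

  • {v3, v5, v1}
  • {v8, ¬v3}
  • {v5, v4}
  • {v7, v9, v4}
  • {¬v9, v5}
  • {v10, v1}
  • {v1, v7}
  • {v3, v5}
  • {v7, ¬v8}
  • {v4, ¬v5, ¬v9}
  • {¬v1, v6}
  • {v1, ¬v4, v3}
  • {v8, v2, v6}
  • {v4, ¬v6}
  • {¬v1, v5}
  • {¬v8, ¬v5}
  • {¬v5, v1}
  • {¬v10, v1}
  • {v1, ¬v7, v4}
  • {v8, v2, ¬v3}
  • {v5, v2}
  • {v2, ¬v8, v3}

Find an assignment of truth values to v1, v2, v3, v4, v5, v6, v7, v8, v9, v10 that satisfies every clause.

Set v1 = True and propagate.
  then v6 is forced to True.
  then v4 is forced to True.
  then v5 is forced to True.
  then v8 is forced to False.
  then v3 is forced to False.
v2, v7, v9, v10 are now unconstrained; take v2 = False, v7 = False, v9 = False, v10 = False.
Check each clause:
  1. {v3, v5, v1} — v1 is true.
  2. {¬v3, v8} — ¬v3 is true.
  3. {v5, v4} — v4 is true.
  4. {v7, v9, v4} — v4 is true.
  5. {¬v9, v5} — v5 is true.
  6. {v1, v10} — v1 is true.
  7. {v1, v7} — v1 is true.
  8. {v3, v5} — v5 is true.
  9. {v7, ¬v8} — ¬v8 is true.
  10. {¬v9, ¬v5, v4} — v4 is true.
  11. {¬v1, v6} — v6 is true.
  12. {v3, v1, ¬v4} — v1 is true.
  13. {v8, v2, v6} — v6 is true.
  14. {¬v6, v4} — v4 is true.
  15. {v5, ¬v1} — v5 is true.
  16. {¬v8, ¬v5} — ¬v8 is true.
  17. {¬v5, v1} — v1 is true.
  18. {v1, ¬v10} — v1 is true.
  19. {v1, ¬v7, v4} — ¬v7 is true.
  20. {v8, ¬v3, v2} — ¬v3 is true.
  21. {v2, v5} — v5 is true.
  22. {¬v8, v2, v3} — ¬v8 is true.

v1=True, v2=False, v3=False, v4=True, v5=True, v6=True, v7=False, v8=False, v9=False, v10=False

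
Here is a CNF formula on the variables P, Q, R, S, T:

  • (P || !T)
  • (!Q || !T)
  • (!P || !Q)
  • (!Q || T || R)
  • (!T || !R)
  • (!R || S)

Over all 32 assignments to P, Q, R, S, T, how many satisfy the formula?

9

Split on T, then Q.
  T=1, Q=1: a clause becomes empty — 0.
  T=1, Q=0: remaining (P,R,S) ∈ {(1,0,0); (1,0,1)} — 2.
  T=0, Q=1: remaining (P,R,S) ∈ {(0,1,1)} — 1.
  T=0, Q=0: P free; 3 ways for (R,S) × 2^1 = 6.
Total: 0 + 2 + 1 + 6 = 9.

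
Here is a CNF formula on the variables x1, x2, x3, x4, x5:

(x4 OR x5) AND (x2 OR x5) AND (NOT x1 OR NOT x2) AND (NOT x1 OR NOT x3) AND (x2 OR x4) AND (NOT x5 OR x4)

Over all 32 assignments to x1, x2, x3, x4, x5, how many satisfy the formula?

7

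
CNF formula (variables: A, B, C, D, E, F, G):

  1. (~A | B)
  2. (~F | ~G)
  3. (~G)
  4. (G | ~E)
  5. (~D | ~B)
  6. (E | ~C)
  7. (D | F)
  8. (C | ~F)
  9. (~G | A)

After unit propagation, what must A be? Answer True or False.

False

(~G) is a unit clause: G = False.
(~E | G) with G = False leaves only ~E, so E = False.
In (E | ~C), E is now false; ~C must hold, so C = False.
From (C | ~F) and C = False: F = False.
(F | D): since F = False, the clause reduces to (D). D = True.
From (~B | ~D) and D = True: B = False.
(~A | B) with B = False leaves only ~A, so A = False.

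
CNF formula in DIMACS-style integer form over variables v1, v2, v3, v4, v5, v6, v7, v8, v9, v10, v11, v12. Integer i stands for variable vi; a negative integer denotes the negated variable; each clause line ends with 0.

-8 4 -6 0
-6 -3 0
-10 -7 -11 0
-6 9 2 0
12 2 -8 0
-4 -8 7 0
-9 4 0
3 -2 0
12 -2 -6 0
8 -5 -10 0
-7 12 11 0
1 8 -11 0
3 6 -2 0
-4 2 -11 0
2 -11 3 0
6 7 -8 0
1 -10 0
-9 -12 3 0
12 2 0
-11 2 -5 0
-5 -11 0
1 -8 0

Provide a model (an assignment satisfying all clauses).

v1 = True, v2 = False, v3 = True, v4 = False, v5 = True, v6 = False, v7 = True, v8 = True, v9 = False, v10 = True, v11 = False, v12 = True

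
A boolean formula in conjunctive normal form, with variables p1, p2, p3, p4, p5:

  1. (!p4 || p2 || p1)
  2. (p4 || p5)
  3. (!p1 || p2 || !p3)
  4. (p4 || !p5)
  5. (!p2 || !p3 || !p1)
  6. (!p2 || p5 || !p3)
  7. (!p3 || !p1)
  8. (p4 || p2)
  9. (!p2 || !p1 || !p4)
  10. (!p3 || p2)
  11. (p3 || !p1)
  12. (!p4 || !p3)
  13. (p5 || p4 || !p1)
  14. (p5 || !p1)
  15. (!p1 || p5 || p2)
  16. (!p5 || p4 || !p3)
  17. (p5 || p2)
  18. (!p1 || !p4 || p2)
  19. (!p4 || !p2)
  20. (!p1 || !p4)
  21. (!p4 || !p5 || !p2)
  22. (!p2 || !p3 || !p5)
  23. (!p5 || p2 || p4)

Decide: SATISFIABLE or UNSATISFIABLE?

p2 = True:
  propagation gives p4=False, p5=True; an empty clause results — contradiction.
p2 = False:
  propagation gives p4=True, p1=True; an empty clause results — contradiction.
Every branch closes, so no satisfying assignment exists.

UNSATISFIABLE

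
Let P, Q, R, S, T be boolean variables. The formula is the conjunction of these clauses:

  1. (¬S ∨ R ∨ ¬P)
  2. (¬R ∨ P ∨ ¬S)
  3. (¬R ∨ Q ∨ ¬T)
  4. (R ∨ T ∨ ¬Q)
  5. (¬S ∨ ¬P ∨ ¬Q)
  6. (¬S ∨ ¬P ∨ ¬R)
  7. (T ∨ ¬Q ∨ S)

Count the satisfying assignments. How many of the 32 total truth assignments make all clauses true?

Case analysis on R and S:
  R=1, S=1: a clause becomes empty — 0.
  R=1, S=0: remaining (P,Q,T) ∈ {(0,0,0); (0,1,1); (1,0,0); (1,1,1)} — 4.
  R=0, S=1: remaining (P,Q,T) ∈ {(0,0,0); (0,0,1); (0,1,1)} — 3.
  R=0, S=0: P free; 3 ways for (Q,T) × 2^1 = 6.
Total: 0 + 4 + 3 + 6 = 13.

13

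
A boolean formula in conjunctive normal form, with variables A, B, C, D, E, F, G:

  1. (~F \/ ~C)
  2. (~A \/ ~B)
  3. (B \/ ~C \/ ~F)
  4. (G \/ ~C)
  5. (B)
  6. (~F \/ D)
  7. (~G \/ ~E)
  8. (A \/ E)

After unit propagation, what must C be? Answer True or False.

False

(B) is a unit clause: B = True.
(~B \/ ~A): since B = True, the clause reduces to (~A). A = False.
In (E \/ A), A is now false; E must hold, so E = True.
In (~G \/ ~E), ~E is now false; ~G must hold, so G = False.
(G \/ ~C) with G = False leaves only ~C, so C = False.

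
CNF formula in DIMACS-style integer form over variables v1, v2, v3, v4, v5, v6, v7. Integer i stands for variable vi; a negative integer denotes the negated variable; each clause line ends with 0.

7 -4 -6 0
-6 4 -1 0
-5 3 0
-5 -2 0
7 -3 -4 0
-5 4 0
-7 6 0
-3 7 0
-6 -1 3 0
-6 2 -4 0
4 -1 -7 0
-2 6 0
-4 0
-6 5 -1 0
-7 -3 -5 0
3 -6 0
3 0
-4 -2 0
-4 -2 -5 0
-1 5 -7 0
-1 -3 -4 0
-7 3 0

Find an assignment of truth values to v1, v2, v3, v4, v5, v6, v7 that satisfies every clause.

v1 = 0, v2 = 0, v3 = 1, v4 = 0, v5 = 0, v6 = 1, v7 = 1

Check each clause:
  1. (~v6 | v7 | ~v4) — ~v4 is true.
  2. (~v6 | ~v1 | v4) — ~v1 is true.
  3. (v3 | ~v5) — v3 is true.
  4. (~v2 | ~v5) — ~v5 is true.
  5. (~v4 | v7 | ~v3) — ~v4 is true.
  6. (v4 | ~v5) — ~v5 is true.
  7. (~v7 | v6) — v6 is true.
  8. (~v3 | v7) — v7 is true.
  9. (v3 | ~v6 | ~v1) — v3 is true.
  10. (~v4 | ~v6 | v2) — ~v4 is true.
  11. (~v7 | v4 | ~v1) — ~v1 is true.
  12. (~v2 | v6) — v6 is true.
  13. (~v4) — ~v4 is true.
  14. (~v1 | v5 | ~v6) — ~v1 is true.
  15. (~v3 | ~v5 | ~v7) — ~v5 is true.
  16. (v3 | ~v6) — v3 is true.
  17. (v3) — v3 is true.
  18. (~v4 | ~v2) — ~v4 is true.
  19. (~v4 | ~v2 | ~v5) — ~v5 is true.
  20. (~v7 | v5 | ~v1) — ~v1 is true.
  21. (~v3 | ~v4 | ~v1) — ~v4 is true.
  22. (v3 | ~v7) — v3 is true.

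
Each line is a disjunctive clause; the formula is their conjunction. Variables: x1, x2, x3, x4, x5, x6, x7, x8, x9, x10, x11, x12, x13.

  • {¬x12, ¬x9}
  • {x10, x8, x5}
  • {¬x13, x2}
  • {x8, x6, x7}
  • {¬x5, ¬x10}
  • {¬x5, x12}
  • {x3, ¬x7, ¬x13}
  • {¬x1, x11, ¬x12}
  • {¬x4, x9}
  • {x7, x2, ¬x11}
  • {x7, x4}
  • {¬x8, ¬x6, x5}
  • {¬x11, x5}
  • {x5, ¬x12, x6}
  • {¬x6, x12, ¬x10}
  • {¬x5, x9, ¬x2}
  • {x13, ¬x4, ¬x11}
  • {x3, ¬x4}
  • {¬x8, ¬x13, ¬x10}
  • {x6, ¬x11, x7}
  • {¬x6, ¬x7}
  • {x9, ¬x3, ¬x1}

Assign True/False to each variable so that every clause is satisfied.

x1=F, x2=T, x3=F, x4=F, x5=F, x6=F, x7=T, x8=F, x9=F, x10=T, x11=F, x12=F, x13=F

x1 occurs only negated in the remaining clauses — set x1 = False.
Try x2 = True.
Try x3 = False.
  then x4 is forced to False.
  then x7 is forced to True.
  then x13 is forced to False.
  then x6 is forced to False.
The remaining clauses are satisfied by x5 = False, x8 = False, x9 = False, x10 = True, x11 = False, x12 = False.
Every clause has at least one true literal under this assignment.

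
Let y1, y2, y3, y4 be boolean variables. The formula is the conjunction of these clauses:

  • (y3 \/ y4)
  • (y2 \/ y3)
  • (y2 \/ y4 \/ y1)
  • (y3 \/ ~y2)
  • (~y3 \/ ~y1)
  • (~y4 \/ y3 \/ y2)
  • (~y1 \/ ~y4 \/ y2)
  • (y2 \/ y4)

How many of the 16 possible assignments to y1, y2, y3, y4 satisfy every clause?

Satisfying assignments:
  y1=0 y2=0 y3=1 y4=1
  y1=0 y2=1 y3=1 y4=0
  y1=0 y2=1 y3=1 y4=1
Count: 3.

3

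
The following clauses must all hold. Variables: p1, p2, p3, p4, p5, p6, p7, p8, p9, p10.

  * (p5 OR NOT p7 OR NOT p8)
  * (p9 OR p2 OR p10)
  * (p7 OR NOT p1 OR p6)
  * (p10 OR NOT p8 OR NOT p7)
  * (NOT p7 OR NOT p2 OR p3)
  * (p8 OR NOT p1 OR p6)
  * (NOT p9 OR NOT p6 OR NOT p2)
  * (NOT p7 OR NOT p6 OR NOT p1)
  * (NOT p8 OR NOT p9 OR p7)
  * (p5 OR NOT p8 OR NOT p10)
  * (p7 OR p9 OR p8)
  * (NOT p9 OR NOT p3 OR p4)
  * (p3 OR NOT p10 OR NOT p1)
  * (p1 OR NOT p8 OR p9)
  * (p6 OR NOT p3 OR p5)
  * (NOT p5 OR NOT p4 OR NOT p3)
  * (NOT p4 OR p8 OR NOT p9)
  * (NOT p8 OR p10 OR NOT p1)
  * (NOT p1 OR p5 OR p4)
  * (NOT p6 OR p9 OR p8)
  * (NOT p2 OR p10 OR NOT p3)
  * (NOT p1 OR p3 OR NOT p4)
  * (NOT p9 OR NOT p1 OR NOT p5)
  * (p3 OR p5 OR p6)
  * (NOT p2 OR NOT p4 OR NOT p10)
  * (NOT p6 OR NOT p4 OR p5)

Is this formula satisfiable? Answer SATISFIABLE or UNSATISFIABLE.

Set p1 = False and propagate.
Set p2 = False and propagate.
Branch on p3: take p3 = False.
The remaining clauses are satisfied by p4 = False, p5 = True, p6 = True, p7 = True, p8 = True, p9 = True, p10 = True.
So p1=0, p2=0, p3=0, p4=0, p5=1, p6=1, p7=1, p8=1, p9=1, p10=1 is a satisfying assignment.

SATISFIABLE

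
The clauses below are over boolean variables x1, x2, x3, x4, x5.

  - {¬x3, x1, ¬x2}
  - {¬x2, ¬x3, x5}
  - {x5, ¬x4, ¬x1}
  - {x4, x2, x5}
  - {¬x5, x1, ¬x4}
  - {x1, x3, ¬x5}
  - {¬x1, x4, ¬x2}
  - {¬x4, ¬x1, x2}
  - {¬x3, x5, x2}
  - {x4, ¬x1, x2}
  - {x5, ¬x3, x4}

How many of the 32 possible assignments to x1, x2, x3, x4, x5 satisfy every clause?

6

Satisfying assignments:
  x1=0 x2=0 x3=0 x4=1 x5=0
  x1=0 x2=0 x3=1 x4=0 x5=1
  x1=0 x2=1 x3=0 x4=0 x5=0
  x1=0 x2=1 x3=0 x4=1 x5=0
  x1=1 x2=1 x3=0 x4=1 x5=1
  x1=1 x2=1 x3=1 x4=1 x5=1
Count: 6.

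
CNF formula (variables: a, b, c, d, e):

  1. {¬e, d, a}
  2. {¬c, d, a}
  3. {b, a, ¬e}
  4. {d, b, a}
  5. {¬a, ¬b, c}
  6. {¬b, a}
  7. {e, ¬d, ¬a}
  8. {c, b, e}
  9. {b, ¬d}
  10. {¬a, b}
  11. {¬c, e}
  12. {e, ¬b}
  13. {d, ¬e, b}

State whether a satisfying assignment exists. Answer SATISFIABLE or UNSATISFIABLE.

SATISFIABLE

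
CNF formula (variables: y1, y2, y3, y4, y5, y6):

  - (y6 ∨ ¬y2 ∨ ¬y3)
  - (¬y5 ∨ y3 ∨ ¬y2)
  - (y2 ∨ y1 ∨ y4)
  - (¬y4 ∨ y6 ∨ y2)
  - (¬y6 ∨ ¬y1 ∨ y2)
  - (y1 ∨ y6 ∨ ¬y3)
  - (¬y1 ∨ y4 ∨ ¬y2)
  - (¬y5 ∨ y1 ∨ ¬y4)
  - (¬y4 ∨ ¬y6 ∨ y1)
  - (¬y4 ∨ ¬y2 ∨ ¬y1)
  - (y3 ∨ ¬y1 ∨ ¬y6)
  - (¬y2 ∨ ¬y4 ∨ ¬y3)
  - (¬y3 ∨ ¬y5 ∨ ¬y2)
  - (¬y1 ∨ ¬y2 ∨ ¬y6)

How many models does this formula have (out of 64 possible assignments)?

Satisfying assignments:
  y1=0 y2=1 y3=0 y4=0 y5=0 y6=0
  y1=0 y2=1 y3=0 y4=0 y5=0 y6=1
  y1=0 y2=1 y3=0 y4=1 y5=0 y6=0
  y1=0 y2=1 y3=1 y4=0 y5=0 y6=1
  y1=1 y2=0 y3=0 y4=0 y5=0 y6=0
  y1=1 y2=0 y3=0 y4=0 y5=1 y6=0
  y1=1 y2=0 y3=1 y4=0 y5=0 y6=0
  y1=1 y2=0 y3=1 y4=0 y5=1 y6=0
That's 8 in total.

8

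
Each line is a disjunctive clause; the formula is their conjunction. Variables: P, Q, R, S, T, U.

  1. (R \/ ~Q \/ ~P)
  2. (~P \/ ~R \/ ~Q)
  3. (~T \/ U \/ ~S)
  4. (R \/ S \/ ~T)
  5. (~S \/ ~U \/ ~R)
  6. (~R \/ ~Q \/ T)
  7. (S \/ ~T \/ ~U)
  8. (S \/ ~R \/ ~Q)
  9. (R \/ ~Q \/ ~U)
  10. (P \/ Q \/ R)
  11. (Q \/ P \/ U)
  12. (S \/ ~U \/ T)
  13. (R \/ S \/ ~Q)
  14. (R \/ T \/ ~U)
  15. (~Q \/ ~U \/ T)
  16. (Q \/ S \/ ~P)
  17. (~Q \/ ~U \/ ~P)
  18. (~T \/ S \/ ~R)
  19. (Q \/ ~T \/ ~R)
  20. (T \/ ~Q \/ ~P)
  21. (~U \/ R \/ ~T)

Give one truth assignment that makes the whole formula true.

P=1, Q=0, R=1, S=1, T=0, U=0

Try P = True.
Branch on Q: take Q = False.
  then S is forced to True.
The remaining clauses are satisfied by R = True, T = False, U = False.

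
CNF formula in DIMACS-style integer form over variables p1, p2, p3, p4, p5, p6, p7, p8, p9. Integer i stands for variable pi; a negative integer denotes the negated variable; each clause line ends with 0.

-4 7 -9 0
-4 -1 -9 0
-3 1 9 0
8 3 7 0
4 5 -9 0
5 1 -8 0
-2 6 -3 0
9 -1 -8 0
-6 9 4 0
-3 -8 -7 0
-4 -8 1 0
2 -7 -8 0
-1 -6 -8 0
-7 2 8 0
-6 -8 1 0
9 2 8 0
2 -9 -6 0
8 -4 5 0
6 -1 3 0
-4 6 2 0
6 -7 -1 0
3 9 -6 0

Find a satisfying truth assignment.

p5 occurs only positively in the remaining clauses — set p5 = True.
Try p1 = False.
Set p2 = False and propagate.
Branch on p3: take p3 = True.
  then p9 is forced to True.
  then p6 is forced to False.
  then p4 is forced to False.
For the remaining variables, p7 = False, p8 = False works.

p1=0, p2=0, p3=1, p4=0, p5=1, p6=0, p7=0, p8=0, p9=1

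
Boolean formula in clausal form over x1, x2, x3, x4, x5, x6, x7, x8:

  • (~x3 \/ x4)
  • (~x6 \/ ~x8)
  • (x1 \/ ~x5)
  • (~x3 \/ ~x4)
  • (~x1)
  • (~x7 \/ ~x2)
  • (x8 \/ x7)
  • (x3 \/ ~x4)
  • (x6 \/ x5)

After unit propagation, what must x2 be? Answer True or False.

False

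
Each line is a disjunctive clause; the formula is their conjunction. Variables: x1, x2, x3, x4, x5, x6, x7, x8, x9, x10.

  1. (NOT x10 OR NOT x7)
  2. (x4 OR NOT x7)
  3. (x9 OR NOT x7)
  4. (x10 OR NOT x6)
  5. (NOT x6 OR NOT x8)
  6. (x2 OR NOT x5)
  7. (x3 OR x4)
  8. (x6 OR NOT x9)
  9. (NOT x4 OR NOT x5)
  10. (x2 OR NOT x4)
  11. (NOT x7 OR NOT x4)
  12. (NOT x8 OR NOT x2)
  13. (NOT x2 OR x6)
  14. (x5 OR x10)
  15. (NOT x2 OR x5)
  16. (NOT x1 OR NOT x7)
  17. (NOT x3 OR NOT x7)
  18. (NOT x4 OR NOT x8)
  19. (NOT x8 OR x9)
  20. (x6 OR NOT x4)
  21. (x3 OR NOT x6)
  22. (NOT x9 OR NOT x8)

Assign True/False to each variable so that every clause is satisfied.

x1 = True, x2 = True, x3 = True, x4 = False, x5 = True, x6 = True, x7 = False, x8 = False, x9 = False, x10 = True

x7 occurs only negated in the remaining clauses — set x7 = False.
Pure literal: x8 appears only negated; assign x8 = False.
Try x2 = True.
  then x6 is forced to True.
  then x10 is forced to True.
  then x5 is forced to True.
  then x4 is forced to False.
  then x3 is forced to True.
x1, x9 are now unconstrained; take x1 = True, x9 = False.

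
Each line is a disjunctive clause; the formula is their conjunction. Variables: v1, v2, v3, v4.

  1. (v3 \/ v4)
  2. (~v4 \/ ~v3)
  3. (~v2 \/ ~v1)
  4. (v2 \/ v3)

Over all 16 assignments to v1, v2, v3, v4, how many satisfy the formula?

Satisfying assignments:
  v1=0 v2=0 v3=1 v4=0
  v1=0 v2=1 v3=0 v4=1
  v1=0 v2=1 v3=1 v4=0
  v1=1 v2=0 v3=1 v4=0
Count: 4.

4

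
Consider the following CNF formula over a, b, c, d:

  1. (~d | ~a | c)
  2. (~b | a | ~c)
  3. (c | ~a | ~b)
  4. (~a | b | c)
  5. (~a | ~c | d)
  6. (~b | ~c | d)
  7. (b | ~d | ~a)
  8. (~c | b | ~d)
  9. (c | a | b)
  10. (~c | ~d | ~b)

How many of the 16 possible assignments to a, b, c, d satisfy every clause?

3

Satisfying assignments:
  a=0 b=0 c=1 d=0
  a=0 b=1 c=0 d=0
  a=0 b=1 c=0 d=1
That's 3 in total.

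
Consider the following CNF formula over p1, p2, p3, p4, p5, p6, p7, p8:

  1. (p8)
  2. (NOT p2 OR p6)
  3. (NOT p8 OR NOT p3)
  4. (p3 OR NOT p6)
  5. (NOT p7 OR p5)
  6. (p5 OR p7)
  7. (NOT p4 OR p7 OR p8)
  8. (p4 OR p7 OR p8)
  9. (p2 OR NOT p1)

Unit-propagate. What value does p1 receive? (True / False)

Unit clause (p8) sets p8 = True.
From (NOT p3 OR NOT p8) and p8 = True: p3 = False.
(p3 OR NOT p6) with p3 = False leaves only NOT p6, so p6 = False.
In (p6 OR NOT p2), p6 is now false; NOT p2 must hold, so p2 = False.
From (NOT p1 OR p2) and p2 = False: p1 = False.

False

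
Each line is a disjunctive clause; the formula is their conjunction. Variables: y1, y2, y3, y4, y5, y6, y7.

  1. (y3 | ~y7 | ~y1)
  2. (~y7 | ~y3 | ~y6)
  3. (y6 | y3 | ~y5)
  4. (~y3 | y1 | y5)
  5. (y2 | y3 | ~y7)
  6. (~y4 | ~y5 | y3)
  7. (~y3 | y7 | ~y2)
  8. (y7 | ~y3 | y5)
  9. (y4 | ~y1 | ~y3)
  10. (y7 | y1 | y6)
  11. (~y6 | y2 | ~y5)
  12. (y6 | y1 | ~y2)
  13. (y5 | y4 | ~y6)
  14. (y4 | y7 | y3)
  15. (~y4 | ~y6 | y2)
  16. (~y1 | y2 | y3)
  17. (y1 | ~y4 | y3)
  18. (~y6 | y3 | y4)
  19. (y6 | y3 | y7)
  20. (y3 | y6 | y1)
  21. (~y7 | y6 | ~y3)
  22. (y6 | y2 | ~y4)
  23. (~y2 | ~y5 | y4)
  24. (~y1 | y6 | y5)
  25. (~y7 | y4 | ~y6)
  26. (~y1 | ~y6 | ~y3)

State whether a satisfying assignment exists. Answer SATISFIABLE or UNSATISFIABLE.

SATISFIABLE

Branch on y1: take y1 = True.
Set y2 = True and propagate.
The remaining clauses are satisfied by y3 = False, y4 = True, y5 = False, y6 = True, y7 = False.
So y1=True  y2=True  y3=False  y4=True  y5=False  y6=True  y7=False is a satisfying assignment.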